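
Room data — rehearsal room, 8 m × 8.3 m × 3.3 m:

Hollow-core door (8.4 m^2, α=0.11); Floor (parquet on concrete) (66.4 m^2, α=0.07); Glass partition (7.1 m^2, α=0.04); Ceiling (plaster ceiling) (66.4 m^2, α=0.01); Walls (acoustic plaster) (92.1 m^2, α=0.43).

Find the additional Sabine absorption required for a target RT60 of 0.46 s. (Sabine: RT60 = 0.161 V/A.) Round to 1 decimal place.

Summing Sᵢαᵢ: 0.924 + 4.648 + 0.284 + 0.664 + 39.603 → A₁ = 46.123 sabins.
V = 219.12 m³. Required absorption A₂ = 0.161 × 219.12 / 0.46 = 76.692 sabins.
Shortfall: 76.692 − 46.123 = 30.6 sabins.

30.6 sabins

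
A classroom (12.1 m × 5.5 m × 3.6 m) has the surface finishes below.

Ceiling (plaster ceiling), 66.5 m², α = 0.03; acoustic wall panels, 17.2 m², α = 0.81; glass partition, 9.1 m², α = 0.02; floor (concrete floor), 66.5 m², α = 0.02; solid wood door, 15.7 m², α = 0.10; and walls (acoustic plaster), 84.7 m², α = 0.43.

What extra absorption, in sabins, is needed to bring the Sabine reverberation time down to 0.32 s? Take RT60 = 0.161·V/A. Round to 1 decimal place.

65.1 sabins

Equivalent absorption area: A₁ = 66.5·0.03 + 17.2·0.81 + 9.1·0.02 + 66.5·0.02 + 15.7·0.10 + 84.7·0.43 = 55.430 m².
For T = 0.32 s, need A₂ = 0.161·V/T = 0.161·239.58/0.32 = 120.539 sabins.
Additional absorption ΔA = 120.539 − 55.430 = 65.1 sabins.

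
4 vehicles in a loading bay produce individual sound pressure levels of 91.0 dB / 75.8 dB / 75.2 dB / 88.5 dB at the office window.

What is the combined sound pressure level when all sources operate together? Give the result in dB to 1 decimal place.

93.1 dB

Sum in the linear (power) domain: Σ 10^(Lᵢ/10) = 10^(91.0/10) + 10^(75.8/10) + 10^(75.2/10) + 10^(88.5/10) = 2.038e+09.
Back to dB: 10·log₁₀ Σ = 93.1 dB.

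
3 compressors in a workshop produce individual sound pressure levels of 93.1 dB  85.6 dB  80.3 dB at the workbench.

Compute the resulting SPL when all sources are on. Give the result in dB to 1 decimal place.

Converting to relative power and adding: 10^(93.1/10) + 10^(85.6/10) + 10^(80.3/10) = 2.512e+09.
Combined level = 10 log₁₀(2.512e+09) = 94.0 dB.

94.0 dB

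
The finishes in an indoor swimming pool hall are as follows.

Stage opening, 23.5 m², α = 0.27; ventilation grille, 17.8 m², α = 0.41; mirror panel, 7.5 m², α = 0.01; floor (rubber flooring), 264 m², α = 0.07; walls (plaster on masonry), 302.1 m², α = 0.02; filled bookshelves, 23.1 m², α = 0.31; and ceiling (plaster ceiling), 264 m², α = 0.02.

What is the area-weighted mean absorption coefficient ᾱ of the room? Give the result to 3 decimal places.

Total surface area S = 902.0 m².
A = 23.5·0.27 + 17.8·0.41 + 7.5·0.01 + 264·0.07 + 302.1·0.02 + 23.1·0.31 + 264·0.02 = 50.681 sabins.
ᾱ = A/S = 0.056.

0.056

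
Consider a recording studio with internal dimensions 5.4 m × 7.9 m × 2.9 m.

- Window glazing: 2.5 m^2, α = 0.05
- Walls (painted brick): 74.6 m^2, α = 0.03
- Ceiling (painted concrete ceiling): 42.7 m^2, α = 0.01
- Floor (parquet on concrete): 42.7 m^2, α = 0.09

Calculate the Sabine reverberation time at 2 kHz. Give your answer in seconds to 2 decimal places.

3.00 seconds

Summing Sᵢαᵢ: 0.125 + 2.238 + 0.427 + 3.843 → A = 6.633 sabins.
Volume V = 5.4 × 7.9 × 2.9 = 123.714 m³.
T = 0.161 V/A = 0.161·123.714/6.633 = 3.00 s.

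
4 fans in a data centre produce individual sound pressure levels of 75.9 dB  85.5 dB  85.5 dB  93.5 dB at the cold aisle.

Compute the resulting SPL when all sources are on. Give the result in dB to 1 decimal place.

Sum in the linear (power) domain: Σ 10^(Lᵢ/10) = 10^(75.9/10) + 10^(85.5/10) + 10^(85.5/10) + 10^(93.5/10) = 2.987e+09.
Combined level = 10 log₁₀(2.987e+09) = 94.8 dB.

94.8 dB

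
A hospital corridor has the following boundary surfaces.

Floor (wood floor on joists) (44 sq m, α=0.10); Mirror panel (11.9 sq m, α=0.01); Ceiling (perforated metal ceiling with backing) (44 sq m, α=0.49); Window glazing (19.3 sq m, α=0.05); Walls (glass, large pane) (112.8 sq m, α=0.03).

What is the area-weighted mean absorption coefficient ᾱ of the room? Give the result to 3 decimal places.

0.131

Total surface area S = 232.0 sq m.
A = 44*0.10 + 11.9*0.01 + 44*0.49 + 19.3*0.05 + 112.8*0.03 = 30.428 sabins.
ᾱ = 30.428 / 232.0 = 0.131.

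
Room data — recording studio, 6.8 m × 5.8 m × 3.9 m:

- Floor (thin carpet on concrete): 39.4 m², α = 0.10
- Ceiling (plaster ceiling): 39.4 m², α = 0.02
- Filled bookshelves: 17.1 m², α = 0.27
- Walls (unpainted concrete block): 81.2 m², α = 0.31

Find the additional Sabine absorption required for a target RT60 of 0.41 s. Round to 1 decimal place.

25.9 sabins

Total absorption A₁ = 39.4·0.10 + 39.4·0.02 + 17.1·0.27 + 81.2·0.31
  = 3.940 + 0.788 + 4.617 + 25.172 = 34.517 m² sabins.
For T = 0.41 s, need A₂ = 0.161·V/T = 0.161·153.816/0.41 = 60.401 sabins.
Additional absorption ΔA = 60.401 − 34.517 = 25.9 sabins.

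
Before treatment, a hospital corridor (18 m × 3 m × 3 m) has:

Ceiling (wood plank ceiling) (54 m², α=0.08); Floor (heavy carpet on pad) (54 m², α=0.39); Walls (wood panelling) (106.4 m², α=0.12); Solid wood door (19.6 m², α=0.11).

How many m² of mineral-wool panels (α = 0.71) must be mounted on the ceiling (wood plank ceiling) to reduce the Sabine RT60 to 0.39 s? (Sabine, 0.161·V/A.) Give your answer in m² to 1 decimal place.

Equivalent absorption area: A₁ = 54×0.08 + 54×0.39 + 106.4×0.12 + 19.6×0.11 = 40.304 m².
V = 162 m³. Target absorption A₂ = 0.161 × 162 / 0.39 = 66.877 sabins.
ΔA needed = 66.877 − 40.304 = 26.573 sabins.
Net gain per m²: Δα = 0.71 − 0.08 = 0.63.
Panel area = 26.573 / 0.63 = 42.2 m².

42.2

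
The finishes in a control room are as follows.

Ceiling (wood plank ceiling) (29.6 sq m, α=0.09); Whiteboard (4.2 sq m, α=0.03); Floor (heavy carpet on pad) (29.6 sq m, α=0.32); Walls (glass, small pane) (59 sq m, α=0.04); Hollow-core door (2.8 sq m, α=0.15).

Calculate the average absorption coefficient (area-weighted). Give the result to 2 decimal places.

S = Σ Sᵢ = 29.6 + 4.2 + 29.6 + 59 + 2.8 = 125.2 sq m.
Σ(Sᵢαᵢ) = 29.6×0.09 + 4.2×0.03 + 29.6×0.32 + 59×0.04 + 2.8×0.15 = 15.042.
ᾱ = 15.042 / 125.2 = 0.12.

0.12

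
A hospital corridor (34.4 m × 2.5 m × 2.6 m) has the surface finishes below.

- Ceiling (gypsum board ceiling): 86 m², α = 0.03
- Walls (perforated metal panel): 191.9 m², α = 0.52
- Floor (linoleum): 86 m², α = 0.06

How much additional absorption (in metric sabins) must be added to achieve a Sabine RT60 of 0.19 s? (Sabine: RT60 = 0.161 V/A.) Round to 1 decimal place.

81.9 sabins

Total absorption A₁ = 86×0.03 + 191.9×0.52 + 86×0.06
  = 2.580 + 99.788 + 5.160 = 107.528 m² sabins.
For T = 0.19 s, need A₂ = 0.161·V/T = 0.161·223.6/0.19 = 189.472 sabins.
Shortfall: 189.472 − 107.528 = 81.9 sabins.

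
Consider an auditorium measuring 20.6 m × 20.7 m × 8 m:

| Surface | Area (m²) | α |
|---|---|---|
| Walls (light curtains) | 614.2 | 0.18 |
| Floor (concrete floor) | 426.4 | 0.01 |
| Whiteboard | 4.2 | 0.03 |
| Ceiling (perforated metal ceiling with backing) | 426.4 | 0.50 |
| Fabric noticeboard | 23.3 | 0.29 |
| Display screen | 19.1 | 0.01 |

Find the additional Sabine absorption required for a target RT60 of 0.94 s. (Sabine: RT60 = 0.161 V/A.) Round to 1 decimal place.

249.2 sabins

Summing Sᵢαᵢ: 110.556 + 4.264 + 0.126 + 213.200 + 6.757 + 0.191 → A₁ = 335.094 sabins.
For T = 0.94 s, need A₂ = 0.161·V/T = 0.161·3411.36/0.94 = 584.286 sabins.
ΔA = A₂ − A₁ = 584.286 − 335.094 = 249.2 sabins.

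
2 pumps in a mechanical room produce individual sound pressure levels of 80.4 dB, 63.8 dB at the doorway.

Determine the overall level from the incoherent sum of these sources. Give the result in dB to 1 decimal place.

80.5 dB

Σ 10^(Lᵢ/10) = 1.12e+08.
Back to dB: 10·log₁₀ Σ = 80.5 dB.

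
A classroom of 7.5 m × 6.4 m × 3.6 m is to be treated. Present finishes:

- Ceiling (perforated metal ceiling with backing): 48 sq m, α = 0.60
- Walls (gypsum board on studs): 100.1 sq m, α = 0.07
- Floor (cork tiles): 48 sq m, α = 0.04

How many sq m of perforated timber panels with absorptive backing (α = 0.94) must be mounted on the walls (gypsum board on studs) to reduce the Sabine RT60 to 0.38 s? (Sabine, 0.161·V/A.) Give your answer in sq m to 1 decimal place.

40.8

Equivalent absorption area: A₁ = 48×0.60 + 100.1×0.07 + 48×0.04 = 37.727 sq m.
Required A₂ = 0.161·172.8/0.38 = 73.213 sabins.
Absorption to add: 73.213 − 37.727 = 35.486 sabins.
Net gain per sq m: Δα = 0.94 − 0.07 = 0.87.
Area = ΔA/Δα = 35.486/0.87 = 40.8 sq m.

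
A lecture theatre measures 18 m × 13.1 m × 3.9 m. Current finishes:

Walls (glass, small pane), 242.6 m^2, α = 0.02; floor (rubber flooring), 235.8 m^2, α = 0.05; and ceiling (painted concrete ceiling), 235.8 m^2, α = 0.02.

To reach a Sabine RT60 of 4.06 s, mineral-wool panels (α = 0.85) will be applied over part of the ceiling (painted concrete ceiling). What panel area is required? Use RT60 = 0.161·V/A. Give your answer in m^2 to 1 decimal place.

18.2

Summing Sᵢαᵢ: 4.852 + 11.790 + 4.716 → A₁ = 21.358 sabins.
Required A₂ = 0.161·919.62/4.06 = 36.468 sabins.
ΔA needed = 36.468 − 21.358 = 15.110 sabins.
Each m^2 of panel replacing the ceiling (painted concrete ceiling) adds (0.85 − 0.02) = 0.83 sabins.
Area = ΔA/Δα = 15.110/0.83 = 18.2 m^2.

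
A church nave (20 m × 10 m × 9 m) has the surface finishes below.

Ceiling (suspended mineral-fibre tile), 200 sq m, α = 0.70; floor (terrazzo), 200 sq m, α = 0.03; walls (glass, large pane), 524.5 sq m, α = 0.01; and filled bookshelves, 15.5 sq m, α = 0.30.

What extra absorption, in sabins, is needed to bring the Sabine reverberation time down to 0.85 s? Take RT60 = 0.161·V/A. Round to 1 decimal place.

185.0 sabins

Equivalent absorption area: A₁ = 200·0.70 + 200·0.03 + 524.5·0.01 + 15.5·0.30 = 155.895 sq m.
Target A₂ = 0.161·1800/0.85 = 340.941 sabins (V = 1800 m³).
Additional absorption ΔA = 340.941 − 155.895 = 185.0 sabins.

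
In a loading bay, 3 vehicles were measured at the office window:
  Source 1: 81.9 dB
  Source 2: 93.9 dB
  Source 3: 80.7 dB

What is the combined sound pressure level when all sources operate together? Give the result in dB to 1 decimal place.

Sum in the linear (power) domain: Σ 10^(Lᵢ/10) = 10^(81.9/10) + 10^(93.9/10) + 10^(80.7/10) = 2.727e+09.
Back to dB: 10·log₁₀ Σ = 94.4 dB.

94.4 dB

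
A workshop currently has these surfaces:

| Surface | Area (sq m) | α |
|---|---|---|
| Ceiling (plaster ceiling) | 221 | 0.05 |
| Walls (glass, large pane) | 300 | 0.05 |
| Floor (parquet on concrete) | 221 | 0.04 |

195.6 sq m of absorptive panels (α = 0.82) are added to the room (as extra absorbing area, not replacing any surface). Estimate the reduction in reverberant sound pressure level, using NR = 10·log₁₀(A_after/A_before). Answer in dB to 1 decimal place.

7.5 dB

A_before = Σ Sᵢαᵢ = 221·0.05 + 300·0.05 + 221·0.04 = 34.890 sabins.
Added absorption = 195.6 × 0.82 = 160.392 sabins.
A_after = 34.890 + 160.392 = 195.282 sabins.
Reduction = 10 log₁₀(A_after/A_before) = 10 log₁₀(5.5971) = 7.5 dB.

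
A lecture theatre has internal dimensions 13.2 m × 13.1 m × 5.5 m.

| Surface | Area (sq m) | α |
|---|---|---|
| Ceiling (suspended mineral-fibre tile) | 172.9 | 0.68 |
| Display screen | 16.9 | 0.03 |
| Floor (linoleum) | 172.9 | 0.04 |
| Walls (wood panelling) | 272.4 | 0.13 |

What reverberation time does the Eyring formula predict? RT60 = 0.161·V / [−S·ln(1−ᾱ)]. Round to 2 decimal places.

S = Σ Sᵢ = 635.1 sq m.
Σ(Sᵢαᵢ) = 172.9·0.68 + 16.9·0.03 + 172.9·0.04 + 272.4·0.13 = 160.407.
ᾱ = 160.407 / 635.1 = 0.2526.
−S·ln(1−ᾱ) = −635.1 × ln(1 − 0.2526) = 184.912.
V = 13.2 × 13.1 × 5.5 = 951.06 m³.
RT60 = 0.161 × 951.06 / 184.912 = 0.83 s.

0.83 sec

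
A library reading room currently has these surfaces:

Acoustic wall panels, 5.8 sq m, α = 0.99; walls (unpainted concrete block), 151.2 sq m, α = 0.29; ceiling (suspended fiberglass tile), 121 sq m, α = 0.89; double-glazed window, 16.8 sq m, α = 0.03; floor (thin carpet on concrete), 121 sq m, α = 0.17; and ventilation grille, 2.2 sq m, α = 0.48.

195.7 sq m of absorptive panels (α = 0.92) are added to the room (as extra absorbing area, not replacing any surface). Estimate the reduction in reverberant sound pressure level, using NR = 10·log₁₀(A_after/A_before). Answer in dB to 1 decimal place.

A_before = Σ Sᵢαᵢ = 5.8·0.99 + 151.2·0.29 + 121·0.89 + 16.8·0.03 + 121·0.17 + 2.2·0.48 = 179.410 sabins.
Treatment contributes 195.7·0.92 = 180.044 sabins.
New total A_after = 359.454 sabins.
NR = 10·log₁₀(359.454/179.410) = 3.0 dB.

3.0 dB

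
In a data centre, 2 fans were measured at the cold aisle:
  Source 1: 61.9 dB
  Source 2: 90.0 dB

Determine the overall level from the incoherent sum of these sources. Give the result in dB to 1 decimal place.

90.0 dB

Sum in the linear (power) domain: Σ 10^(Lᵢ/10) = 10^(61.9/10) + 10^(90.0/10) = 1.002e+09.
Back to dB: 10·log₁₀ Σ = 90.0 dB.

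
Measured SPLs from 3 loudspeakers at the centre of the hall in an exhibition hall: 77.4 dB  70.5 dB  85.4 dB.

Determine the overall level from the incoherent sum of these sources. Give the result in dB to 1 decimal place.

86.2 dB

Converting to relative power and adding: 10^(77.4/10) + 10^(70.5/10) + 10^(85.4/10) = 4.129e+08.
Combined level = 10 log₁₀(4.129e+08) = 86.2 dB.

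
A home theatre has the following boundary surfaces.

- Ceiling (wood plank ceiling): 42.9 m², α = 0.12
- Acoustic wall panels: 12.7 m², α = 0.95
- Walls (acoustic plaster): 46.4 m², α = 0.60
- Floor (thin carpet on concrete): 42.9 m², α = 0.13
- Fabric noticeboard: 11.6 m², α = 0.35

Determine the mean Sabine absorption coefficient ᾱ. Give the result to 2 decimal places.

0.35

Total surface area S = 156.5 m².
Weighted sum Σ Sα = 54.690.
ᾱ = 54.690 / 156.5 = 0.35.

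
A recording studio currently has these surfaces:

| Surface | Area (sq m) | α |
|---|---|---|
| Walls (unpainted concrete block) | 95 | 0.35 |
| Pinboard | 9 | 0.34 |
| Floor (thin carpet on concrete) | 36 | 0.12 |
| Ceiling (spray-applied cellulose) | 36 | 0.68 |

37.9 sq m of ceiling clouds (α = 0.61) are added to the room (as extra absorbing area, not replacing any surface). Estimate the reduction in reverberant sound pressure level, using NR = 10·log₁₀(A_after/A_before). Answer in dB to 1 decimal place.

1.3 dB

Equivalent absorption area: A_before = 95×0.35 + 9×0.34 + 36×0.12 + 36×0.68 = 65.110 sq m.
Added absorption = 37.9 × 0.61 = 23.119 sabins.
A_after = 65.110 + 23.119 = 88.229 sabins.
NR = 10·log₁₀(88.229/65.110) = 1.3 dB.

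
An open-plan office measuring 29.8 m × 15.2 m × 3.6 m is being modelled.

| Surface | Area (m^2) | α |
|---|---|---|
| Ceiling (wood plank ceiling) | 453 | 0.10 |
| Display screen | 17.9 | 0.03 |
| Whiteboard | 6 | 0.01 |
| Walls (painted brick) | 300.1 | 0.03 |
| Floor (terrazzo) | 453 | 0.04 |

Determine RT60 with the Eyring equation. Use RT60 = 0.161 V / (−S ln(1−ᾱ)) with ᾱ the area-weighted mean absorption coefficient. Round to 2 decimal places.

S = Σ Sᵢ = 1230.0 m^2.
Absorption A = 453·0.10 + 17.9·0.03 + 6·0.01 + 300.1·0.03 + 453·0.04 = 73.020 sabins.
ᾱ = 73.020 / 1230.0 = 0.0594.
−S·ln(1−ᾱ) = −1230.0 × ln(1 − 0.0594) = 75.322.
V = 29.8 × 15.2 × 3.6 = 1630.656 m³.
RT60 = 0.161 × 1630.656 / 75.322 = 3.49 s.

3.49 seconds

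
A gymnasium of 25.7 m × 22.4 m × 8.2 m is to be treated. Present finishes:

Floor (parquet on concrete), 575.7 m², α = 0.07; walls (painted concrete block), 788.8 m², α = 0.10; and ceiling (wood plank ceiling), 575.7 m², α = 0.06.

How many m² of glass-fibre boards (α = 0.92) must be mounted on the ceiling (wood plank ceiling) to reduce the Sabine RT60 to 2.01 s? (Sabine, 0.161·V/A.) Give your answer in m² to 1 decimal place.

260.9

Equivalent absorption area: A₁ = 575.7·0.07 + 788.8·0.10 + 575.7·0.06 = 153.721 m².
V = 4720.576 m³. Target absorption A₂ = 0.161 × 4720.576 / 2.01 = 378.116 sabins.
ΔA needed = 378.116 − 153.721 = 224.395 sabins.
Net gain per m²: Δα = 0.92 − 0.06 = 0.86.
Panel area = 224.395 / 0.86 = 260.9 m².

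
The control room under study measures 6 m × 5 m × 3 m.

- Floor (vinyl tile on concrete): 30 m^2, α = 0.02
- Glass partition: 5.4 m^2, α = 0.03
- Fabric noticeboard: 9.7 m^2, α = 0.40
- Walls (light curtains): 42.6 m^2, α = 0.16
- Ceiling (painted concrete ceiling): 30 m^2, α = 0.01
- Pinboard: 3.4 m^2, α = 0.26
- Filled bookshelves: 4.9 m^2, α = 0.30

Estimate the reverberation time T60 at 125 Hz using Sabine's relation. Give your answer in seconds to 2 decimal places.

Summing Sᵢαᵢ: 0.600 + 0.162 + 3.880 + 6.816 + 0.300 + 0.884 + 1.470 → A = 14.112 sabins.
Volume V = 6 × 5 × 3 = 90 m³.
RT60 = 0.161 · V / A = 0.161 × 90 / 14.112 = 1.03 s.

1.03 seconds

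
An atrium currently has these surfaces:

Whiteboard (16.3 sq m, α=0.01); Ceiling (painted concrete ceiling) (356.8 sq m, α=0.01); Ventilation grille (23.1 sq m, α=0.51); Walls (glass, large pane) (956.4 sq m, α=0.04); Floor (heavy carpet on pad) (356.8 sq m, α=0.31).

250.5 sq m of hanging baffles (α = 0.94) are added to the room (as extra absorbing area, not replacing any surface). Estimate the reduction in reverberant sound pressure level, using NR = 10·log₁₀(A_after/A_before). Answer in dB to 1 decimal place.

Summing Sᵢαᵢ: 0.163 + 3.568 + 11.781 + 38.256 + 110.608 → A_before = 164.376 sabins.
Added absorption = 250.5 × 0.94 = 235.470 sabins.
New total A_after = 399.846 sabins.
NR = 10·log₁₀(399.846/164.376) = 3.9 dB.

3.9 dB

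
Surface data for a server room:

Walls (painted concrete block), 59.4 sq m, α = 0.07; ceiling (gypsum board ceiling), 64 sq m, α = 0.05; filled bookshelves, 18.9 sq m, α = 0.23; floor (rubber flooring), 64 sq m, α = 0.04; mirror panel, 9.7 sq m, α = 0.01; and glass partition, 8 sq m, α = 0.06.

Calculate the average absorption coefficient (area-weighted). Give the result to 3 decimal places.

0.066

S = Σ Sᵢ = 59.4 + 64 + 18.9 + 64 + 9.7 + 8 = 224.0 sq m.
Σ(Sᵢαᵢ) = 59.4*0.07 + 64*0.05 + 18.9*0.23 + 64*0.04 + 9.7*0.01 + 8*0.06 = 14.842.
ᾱ = A/S = 0.066.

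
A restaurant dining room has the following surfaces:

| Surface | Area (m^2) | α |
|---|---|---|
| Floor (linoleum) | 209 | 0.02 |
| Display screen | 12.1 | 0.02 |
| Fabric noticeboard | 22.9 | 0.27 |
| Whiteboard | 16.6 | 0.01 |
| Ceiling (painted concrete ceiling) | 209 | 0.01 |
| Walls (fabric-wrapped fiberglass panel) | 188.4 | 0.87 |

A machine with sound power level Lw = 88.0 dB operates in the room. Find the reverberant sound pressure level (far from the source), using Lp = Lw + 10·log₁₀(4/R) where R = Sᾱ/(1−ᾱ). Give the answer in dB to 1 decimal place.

A = 176.769 sabins; S = 658.0 m^2.
ᾱ = 0.2686, so room constant R = A/(1−ᾱ) = 241.686 m^2.
Lp = Lw + 10 log₁₀(4/R) = 88.0 -17.81 = 70.2 dB.

70.2 dB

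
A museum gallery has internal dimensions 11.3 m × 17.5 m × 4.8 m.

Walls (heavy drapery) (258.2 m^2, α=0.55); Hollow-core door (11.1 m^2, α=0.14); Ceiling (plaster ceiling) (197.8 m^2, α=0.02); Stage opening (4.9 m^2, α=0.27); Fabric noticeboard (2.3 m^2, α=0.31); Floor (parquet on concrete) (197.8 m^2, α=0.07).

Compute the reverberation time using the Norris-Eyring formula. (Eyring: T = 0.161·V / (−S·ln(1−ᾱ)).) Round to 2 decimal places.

S = Σ Sᵢ = 672.1 m^2.
Σ(Sᵢαᵢ) = 258.2·0.55 + 11.1·0.14 + 197.8·0.02 + 4.9·0.27 + 2.3·0.31 + 197.8·0.07 = 163.402.
ᾱ = 163.402 / 672.1 = 0.2431.
Eyring denominator: −S ln(1−ᾱ) = 187.196.
V = 11.3 × 17.5 × 4.8 = 949.2 m³.
RT60 = 0.161 × 949.2 / 187.196 = 0.82 s.

0.82 s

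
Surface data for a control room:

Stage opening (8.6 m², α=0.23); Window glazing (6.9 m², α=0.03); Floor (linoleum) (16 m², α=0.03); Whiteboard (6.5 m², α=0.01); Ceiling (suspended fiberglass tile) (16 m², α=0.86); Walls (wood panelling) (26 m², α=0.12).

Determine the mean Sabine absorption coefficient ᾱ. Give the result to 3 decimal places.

0.245

Total surface area S = 80.0 m².
Weighted sum Σ Sα = 19.610.
ᾱ = A/S = 0.245.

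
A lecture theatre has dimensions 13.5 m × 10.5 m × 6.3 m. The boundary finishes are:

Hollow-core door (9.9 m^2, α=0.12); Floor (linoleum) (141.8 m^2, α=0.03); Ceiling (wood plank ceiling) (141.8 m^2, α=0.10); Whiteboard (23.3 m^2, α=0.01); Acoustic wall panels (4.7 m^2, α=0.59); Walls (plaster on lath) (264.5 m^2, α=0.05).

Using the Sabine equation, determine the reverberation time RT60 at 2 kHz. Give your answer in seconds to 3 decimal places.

Equivalent absorption area: A = 9.9·0.12 + 141.8·0.03 + 141.8·0.10 + 23.3·0.01 + 4.7·0.59 + 264.5·0.05 = 35.853 m^2.
Volume V = 13.5 × 10.5 × 6.3 = 893.025 m³.
T = 0.161 V/A = 0.161·893.025/35.853 = 4.010 s.

4.010 seconds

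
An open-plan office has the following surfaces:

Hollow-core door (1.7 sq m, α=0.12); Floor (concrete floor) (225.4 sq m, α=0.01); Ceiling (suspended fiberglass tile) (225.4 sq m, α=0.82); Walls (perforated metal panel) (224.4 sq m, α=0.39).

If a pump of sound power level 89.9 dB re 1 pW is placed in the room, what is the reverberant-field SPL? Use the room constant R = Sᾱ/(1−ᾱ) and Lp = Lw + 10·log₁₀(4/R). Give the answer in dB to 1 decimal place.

69.3 dB

Σ(Sᵢαᵢ) = 1.7·0.12 + 225.4·0.01 + 225.4·0.82 + 224.4·0.39 = 274.802; total area S = 676.9 sq m.
ᾱ = 274.802/676.9 = 0.4060; R = Sᾱ/(1−ᾱ) = 274.802/(1−0.4060) = 462.630 sq m.
Lp = 89.9 + 10·log₁₀(4/462.630) = 89.9 + (-20.63) = 69.3 dB.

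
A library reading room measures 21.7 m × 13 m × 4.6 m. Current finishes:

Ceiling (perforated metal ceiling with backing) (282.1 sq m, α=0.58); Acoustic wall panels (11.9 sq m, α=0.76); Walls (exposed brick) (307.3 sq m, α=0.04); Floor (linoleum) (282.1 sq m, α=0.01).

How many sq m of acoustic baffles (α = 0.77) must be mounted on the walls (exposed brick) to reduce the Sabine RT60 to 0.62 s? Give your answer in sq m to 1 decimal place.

Equivalent absorption area: A₁ = 282.1·0.58 + 11.9·0.76 + 307.3·0.04 + 282.1·0.01 = 187.775 sq m.
Required A₂ = 0.161·1297.66/0.62 = 336.973 sabins.
ΔA needed = 336.973 − 187.775 = 149.198 sabins.
Net gain per sq m: Δα = 0.77 − 0.04 = 0.73.
Panel area = 149.198 / 0.73 = 204.4 sq m.

204.4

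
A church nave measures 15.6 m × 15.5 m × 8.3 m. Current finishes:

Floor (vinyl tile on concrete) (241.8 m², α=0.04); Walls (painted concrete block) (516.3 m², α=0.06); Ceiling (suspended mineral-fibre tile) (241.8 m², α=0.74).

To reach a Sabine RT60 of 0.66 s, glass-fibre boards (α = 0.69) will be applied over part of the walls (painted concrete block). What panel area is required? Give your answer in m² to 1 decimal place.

428.6

Equivalent absorption area: A₁ = 241.8×0.04 + 516.3×0.06 + 241.8×0.74 = 219.582 m².
Required A₂ = 0.161·2006.94/0.66 = 489.572 sabins.
ΔA needed = 489.572 − 219.582 = 269.990 sabins.
Net gain per m²: Δα = 0.69 − 0.06 = 0.63.
Area = ΔA/Δα = 269.990/0.63 = 428.6 m².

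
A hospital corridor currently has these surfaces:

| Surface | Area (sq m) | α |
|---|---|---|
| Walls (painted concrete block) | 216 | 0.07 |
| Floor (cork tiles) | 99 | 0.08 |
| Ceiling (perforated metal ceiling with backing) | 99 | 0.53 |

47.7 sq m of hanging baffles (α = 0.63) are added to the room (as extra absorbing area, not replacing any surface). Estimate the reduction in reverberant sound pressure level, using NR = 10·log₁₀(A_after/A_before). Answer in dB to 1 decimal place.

1.5 dB

Total absorption A_before = 216*0.07 + 99*0.08 + 99*0.53
  = 15.120 + 7.920 + 52.470 = 75.510 sq m sabins.
Added absorption = 47.7 × 0.63 = 30.051 sabins.
New total A_after = 105.561 sabins.
Reduction = 10 log₁₀(A_after/A_before) = 10 log₁₀(1.3980) = 1.5 dB.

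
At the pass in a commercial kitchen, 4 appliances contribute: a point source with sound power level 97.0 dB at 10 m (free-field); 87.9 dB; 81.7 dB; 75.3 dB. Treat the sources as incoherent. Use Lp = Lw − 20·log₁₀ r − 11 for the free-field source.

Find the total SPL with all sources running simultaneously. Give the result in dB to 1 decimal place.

89.0 dB

Source at 10 m: Lp = 97.0 − 20·log₁₀(10) − 11 = 66.0 dB.
Converting to relative power and adding: 10^(66.0/10) + 10^(87.9/10) + 10^(81.7/10) + 10^(75.3/10) = 8.024e+08.
Combined level = 10 log₁₀(8.024e+08) = 89.0 dB.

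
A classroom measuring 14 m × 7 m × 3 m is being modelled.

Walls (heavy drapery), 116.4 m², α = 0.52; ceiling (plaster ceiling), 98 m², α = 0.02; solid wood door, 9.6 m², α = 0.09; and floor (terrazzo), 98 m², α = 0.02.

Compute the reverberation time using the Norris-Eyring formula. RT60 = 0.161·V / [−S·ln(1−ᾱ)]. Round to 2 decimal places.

0.65 sec

Total surface area S = 116.4 + 98 + 9.6 + 98 = 322.0 m².
Σ(Sᵢαᵢ) = 116.4×0.52 + 98×0.02 + 9.6×0.09 + 98×0.02 = 65.312.
Mean coefficient ᾱ = A/S = 0.2028.
Eyring denominator: −S ln(1−ᾱ) = 72.981.
V = 14 × 7 × 3 = 294 m³.
RT60 = 0.161 × 294 / 72.981 = 0.65 s.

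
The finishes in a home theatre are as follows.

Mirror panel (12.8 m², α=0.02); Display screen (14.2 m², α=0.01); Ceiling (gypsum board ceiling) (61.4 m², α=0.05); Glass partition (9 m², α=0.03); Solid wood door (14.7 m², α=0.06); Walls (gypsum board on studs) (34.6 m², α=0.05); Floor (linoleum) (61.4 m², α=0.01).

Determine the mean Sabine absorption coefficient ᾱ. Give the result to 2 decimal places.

Total surface area S = 208.1 m².
Weighted sum Σ Sα = 6.964.
ᾱ = 6.964 / 208.1 = 0.03.

0.03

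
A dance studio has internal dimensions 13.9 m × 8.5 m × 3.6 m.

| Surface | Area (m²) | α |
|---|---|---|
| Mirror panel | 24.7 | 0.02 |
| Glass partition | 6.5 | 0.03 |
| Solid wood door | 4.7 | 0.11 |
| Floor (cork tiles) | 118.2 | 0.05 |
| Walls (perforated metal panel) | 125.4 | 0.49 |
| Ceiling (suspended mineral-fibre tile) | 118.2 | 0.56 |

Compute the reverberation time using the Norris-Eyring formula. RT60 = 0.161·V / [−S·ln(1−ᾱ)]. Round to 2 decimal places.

0.42 s

Total surface area S = 24.7 + 6.5 + 4.7 + 118.2 + 125.4 + 118.2 = 397.7 m².
Absorption A = 24.7·0.02 + 6.5·0.03 + 4.7·0.11 + 118.2·0.05 + 125.4·0.49 + 118.2·0.56 = 134.754 sabins.
Mean coefficient ᾱ = A/S = 0.3388.
Eyring denominator: −S ln(1−ᾱ) = 164.528.
V = 13.9 × 8.5 × 3.6 = 425.34 m³.
T = 0.161·V/[−S·ln(1−ᾱ)] = 0.161·425.34/164.528 = 0.42 s.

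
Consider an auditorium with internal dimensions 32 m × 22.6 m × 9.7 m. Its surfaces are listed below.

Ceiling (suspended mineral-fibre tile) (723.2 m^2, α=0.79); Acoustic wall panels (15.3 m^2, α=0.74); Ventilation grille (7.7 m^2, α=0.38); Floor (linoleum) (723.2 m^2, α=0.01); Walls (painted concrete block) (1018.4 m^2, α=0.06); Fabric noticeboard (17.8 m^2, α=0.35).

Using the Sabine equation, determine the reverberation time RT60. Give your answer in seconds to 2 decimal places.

Summing Sᵢαᵢ: 571.328 + 11.322 + 2.926 + 7.232 + 61.104 + 6.230 → A = 660.142 sabins.
Volume V = 32 × 22.6 × 9.7 = 7015.04 m³.
T = 0.161 V/A = 0.161·7015.04/660.142 = 1.71 s.

1.71 s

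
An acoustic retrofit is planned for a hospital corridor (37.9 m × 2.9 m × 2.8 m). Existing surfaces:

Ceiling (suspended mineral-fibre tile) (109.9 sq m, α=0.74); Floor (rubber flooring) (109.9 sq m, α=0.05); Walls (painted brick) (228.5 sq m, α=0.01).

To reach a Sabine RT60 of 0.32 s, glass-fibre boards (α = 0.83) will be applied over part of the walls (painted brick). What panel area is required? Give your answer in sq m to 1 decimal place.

80.2

Equivalent absorption area: A₁ = 109.9·0.74 + 109.9·0.05 + 228.5·0.01 = 89.106 sq m.
Required A₂ = 0.161·307.748/0.32 = 154.836 sabins.
Absorption to add: 154.836 − 89.106 = 65.730 sabins.
Net gain per sq m: Δα = 0.83 − 0.01 = 0.82.
Area = ΔA/Δα = 65.730/0.82 = 80.2 sq m.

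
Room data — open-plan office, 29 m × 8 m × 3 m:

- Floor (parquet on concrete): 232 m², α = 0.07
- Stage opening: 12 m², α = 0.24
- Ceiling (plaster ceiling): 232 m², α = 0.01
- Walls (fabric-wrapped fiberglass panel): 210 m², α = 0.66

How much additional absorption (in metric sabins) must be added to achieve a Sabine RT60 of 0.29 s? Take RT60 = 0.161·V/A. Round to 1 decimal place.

226.4 sabins

Equivalent absorption area: A₁ = 232·0.07 + 12·0.24 + 232·0.01 + 210·0.66 = 160.040 m².
For T = 0.29 s, need A₂ = 0.161·V/T = 0.161·696/0.29 = 386.400 sabins.
Shortfall: 386.400 − 160.040 = 226.4 sabins.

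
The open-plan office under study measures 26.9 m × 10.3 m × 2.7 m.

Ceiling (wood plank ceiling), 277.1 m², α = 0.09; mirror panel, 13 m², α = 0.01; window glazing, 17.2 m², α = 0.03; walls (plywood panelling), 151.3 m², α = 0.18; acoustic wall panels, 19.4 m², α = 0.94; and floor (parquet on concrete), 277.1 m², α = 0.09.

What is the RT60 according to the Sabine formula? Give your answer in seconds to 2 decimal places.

A = Σ Sᵢαᵢ = 277.1·0.09 + 13·0.01 + 17.2·0.03 + 151.3·0.18 + 19.4·0.94 + 277.1·0.09 = 95.994 sabins.
Volume V = 26.9 × 10.3 × 2.7 = 748.089 m³.
RT60 = 0.161 · V / A = 0.161 × 748.089 / 95.994 = 1.25 s.

1.25 s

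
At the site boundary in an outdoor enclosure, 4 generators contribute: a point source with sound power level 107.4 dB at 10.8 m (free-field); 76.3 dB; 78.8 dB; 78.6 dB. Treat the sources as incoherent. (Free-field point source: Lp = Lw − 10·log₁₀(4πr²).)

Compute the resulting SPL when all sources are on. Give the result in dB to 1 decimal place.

83.6 dB

Source at 10.8 m: Lp = 107.4 − 10·log₁₀(4π·10.8²) = 107.4 − 10·log₁₀(1465.741) = 75.7 dB.
Sum in the linear (power) domain: Σ 10^(Lᵢ/10) = 10^(75.7/10) + 10^(76.3/10) + 10^(78.8/10) + 10^(78.6/10) = 2.281e+08.
L_total = 10·log₁₀(2.281e+08) = 83.6 dB.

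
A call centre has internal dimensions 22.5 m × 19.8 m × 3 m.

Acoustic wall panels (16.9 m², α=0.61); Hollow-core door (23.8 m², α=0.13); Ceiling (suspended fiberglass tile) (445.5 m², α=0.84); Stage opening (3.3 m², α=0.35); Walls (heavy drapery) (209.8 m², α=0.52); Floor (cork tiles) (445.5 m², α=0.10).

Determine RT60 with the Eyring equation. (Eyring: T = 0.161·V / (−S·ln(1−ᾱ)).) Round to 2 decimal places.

0.29 s

S = Σ Sᵢ = 1144.8 m².
Absorption A = 16.9×0.61 + 23.8×0.13 + 445.5×0.84 + 3.3×0.35 + 209.8×0.52 + 445.5×0.10 = 542.424 sabins.
Mean coefficient ᾱ = A/S = 0.4738.
Eyring denominator: −S ln(1−ᾱ) = 735.046.
V = 22.5 × 19.8 × 3 = 1336.5 m³.
RT60 = 0.161 × 1336.5 / 735.046 = 0.29 s.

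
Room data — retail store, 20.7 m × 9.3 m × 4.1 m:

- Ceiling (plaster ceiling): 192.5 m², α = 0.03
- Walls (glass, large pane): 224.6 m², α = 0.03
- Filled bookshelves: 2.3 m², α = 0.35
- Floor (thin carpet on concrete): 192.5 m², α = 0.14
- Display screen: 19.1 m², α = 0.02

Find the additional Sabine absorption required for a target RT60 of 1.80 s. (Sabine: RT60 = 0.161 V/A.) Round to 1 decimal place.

29.9 sabins

Total absorption A₁ = 192.5×0.03 + 224.6×0.03 + 2.3×0.35 + 192.5×0.14 + 19.1×0.02
  = 5.775 + 6.738 + 0.805 + 26.950 + 0.382 = 40.650 m² sabins.
V = 789.291 m³. Required absorption A₂ = 0.161 × 789.291 / 1.80 = 70.598 sabins.
Shortfall: 70.598 − 40.650 = 29.9 sabins.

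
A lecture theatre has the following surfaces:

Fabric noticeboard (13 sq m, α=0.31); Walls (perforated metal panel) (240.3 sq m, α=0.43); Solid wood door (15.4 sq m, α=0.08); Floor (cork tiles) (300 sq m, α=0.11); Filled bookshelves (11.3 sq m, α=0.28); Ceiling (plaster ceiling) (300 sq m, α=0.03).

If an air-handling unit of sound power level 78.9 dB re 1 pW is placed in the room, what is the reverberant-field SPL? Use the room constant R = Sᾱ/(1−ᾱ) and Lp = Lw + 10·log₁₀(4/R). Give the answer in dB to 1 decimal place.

62.2 dB

Σ(Sᵢαᵢ) = 13·0.31 + 240.3·0.43 + 15.4·0.08 + 300·0.11 + 11.3·0.28 + 300·0.03 = 153.755; total area S = 880.0 sq m.
ᾱ = 0.1747, so room constant R = A/(1−ᾱ) = 186.302 sq m.
Lp = 78.9 + 10·log₁₀(4/186.302) = 78.9 + (-16.68) = 62.2 dB.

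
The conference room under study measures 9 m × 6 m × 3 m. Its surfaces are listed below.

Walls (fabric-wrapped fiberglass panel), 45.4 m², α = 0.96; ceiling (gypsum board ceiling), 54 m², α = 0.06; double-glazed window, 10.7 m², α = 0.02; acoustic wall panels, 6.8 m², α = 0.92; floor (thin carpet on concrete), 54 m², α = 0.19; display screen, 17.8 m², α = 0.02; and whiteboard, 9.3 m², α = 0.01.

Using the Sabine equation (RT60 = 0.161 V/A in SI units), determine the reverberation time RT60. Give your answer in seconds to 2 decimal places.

0.41 seconds

Summing Sᵢαᵢ: 43.584 + 3.240 + 0.214 + 6.256 + 10.260 + 0.356 + 0.093 → A = 64.003 sabins.
Volume V = 9 × 6 × 3 = 162 m³.
T = 0.161 V/A = 0.161·162/64.003 = 0.41 s.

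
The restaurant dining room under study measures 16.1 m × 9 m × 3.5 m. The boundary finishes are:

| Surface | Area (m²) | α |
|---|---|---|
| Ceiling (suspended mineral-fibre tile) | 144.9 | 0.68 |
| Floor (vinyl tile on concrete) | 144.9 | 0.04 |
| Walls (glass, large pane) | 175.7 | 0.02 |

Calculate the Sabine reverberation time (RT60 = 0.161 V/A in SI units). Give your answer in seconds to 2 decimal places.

A = Σ Sᵢαᵢ = 144.9×0.68 + 144.9×0.04 + 175.7×0.02 = 107.842 sabins.
V = 16.1·9·3.5 = 507.15 m³.
Sabine: RT60 = 0.161 × 507.15 / 107.842 = 0.76 s.

0.76 sec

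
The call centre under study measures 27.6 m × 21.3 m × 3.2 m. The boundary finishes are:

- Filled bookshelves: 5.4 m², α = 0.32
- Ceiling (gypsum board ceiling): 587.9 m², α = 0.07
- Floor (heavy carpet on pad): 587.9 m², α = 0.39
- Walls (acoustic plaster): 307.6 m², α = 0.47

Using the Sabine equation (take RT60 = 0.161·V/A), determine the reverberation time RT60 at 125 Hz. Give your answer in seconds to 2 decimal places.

Total absorption A = 5.4·0.32 + 587.9·0.07 + 587.9·0.39 + 307.6·0.47
  = 1.728 + 41.153 + 229.281 + 144.572 = 416.734 m² sabins.
V = 27.6·21.3·3.2 = 1881.216 m³.
T = 0.161 V/A = 0.161·1881.216/416.734 = 0.73 s.

0.73 s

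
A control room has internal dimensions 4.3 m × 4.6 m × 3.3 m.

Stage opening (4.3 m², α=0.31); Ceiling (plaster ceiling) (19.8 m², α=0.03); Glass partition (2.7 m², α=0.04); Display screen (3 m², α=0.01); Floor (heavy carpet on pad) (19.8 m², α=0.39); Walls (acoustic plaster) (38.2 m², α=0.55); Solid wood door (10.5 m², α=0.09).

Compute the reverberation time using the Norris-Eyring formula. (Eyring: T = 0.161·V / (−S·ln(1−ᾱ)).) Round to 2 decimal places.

Total surface area S = 4.3 + 19.8 + 2.7 + 3 + 19.8 + 38.2 + 10.5 = 98.3 m².
Σ(Sᵢαᵢ) = 4.3·0.31 + 19.8·0.03 + 2.7·0.04 + 3·0.01 + 19.8·0.39 + 38.2·0.55 + 10.5·0.09 = 31.742.
Mean coefficient ᾱ = A/S = 0.3229.
−S·ln(1−ᾱ) = −98.3 × ln(1 − 0.3229) = 38.331.
V = 4.3 × 4.6 × 3.3 = 65.274 m³.
T = 0.161·V/[−S·ln(1−ᾱ)] = 0.161·65.274/38.331 = 0.27 s.

0.27 s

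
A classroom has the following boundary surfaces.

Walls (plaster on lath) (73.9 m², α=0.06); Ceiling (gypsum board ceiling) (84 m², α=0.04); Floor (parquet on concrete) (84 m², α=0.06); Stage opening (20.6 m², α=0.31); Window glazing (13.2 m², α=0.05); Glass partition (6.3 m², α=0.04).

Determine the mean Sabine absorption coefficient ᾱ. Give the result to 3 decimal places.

0.071

S = Σ Sᵢ = 73.9 + 84 + 84 + 20.6 + 13.2 + 6.3 = 282.0 m².
A = 73.9*0.06 + 84*0.04 + 84*0.06 + 20.6*0.31 + 13.2*0.05 + 6.3*0.04 = 20.132 sabins.
ᾱ = 20.132 / 282.0 = 0.071.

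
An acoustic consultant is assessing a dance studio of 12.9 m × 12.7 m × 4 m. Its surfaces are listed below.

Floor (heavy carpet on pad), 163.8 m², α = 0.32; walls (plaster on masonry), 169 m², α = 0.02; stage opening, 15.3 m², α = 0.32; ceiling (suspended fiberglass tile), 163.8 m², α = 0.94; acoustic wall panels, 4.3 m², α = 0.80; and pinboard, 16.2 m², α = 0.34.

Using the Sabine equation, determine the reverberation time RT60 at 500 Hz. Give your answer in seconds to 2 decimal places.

A = Σ Sᵢαᵢ = 163.8*0.32 + 169*0.02 + 15.3*0.32 + 163.8*0.94 + 4.3*0.80 + 16.2*0.34 = 223.612 sabins.
Room volume: 655.32 m³.
T = 0.161 V/A = 0.161·655.32/223.612 = 0.47 s.

0.47 s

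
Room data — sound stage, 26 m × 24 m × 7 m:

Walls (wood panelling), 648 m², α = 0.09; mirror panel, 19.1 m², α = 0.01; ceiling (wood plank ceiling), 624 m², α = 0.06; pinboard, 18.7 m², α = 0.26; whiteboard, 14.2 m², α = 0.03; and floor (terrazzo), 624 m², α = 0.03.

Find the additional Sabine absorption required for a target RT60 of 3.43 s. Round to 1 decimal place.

85.1 sabins

Summing Sᵢαᵢ: 58.320 + 0.191 + 37.440 + 4.862 + 0.426 + 18.720 → A₁ = 119.959 sabins.
V = 4368 m³. Required absorption A₂ = 0.161 × 4368 / 3.43 = 205.029 sabins.
ΔA = A₂ − A₁ = 205.029 − 119.959 = 85.1 sabins.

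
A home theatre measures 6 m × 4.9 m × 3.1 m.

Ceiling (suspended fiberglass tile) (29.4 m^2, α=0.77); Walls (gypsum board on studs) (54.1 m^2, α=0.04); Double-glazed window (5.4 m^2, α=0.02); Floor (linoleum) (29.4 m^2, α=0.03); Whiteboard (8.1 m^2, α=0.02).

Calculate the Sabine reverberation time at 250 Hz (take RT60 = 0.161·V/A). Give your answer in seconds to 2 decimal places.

Summing Sᵢαᵢ: 22.638 + 2.164 + 0.108 + 0.882 + 0.162 → A = 25.954 sabins.
Room volume: 91.14 m³.
T = 0.161 V/A = 0.161·91.14/25.954 = 0.57 s.

0.57 sec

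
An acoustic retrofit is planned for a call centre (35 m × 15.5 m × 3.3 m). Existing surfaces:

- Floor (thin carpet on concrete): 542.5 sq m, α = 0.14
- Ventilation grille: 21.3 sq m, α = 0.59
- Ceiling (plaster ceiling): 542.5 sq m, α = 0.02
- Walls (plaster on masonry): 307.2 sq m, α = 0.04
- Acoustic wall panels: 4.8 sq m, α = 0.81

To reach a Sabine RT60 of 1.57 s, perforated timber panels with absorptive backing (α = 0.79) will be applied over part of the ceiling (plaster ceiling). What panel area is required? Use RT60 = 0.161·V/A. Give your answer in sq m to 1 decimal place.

Equivalent absorption area: A₁ = 542.5×0.14 + 21.3×0.59 + 542.5×0.02 + 307.2×0.04 + 4.8×0.81 = 115.543 sq m.
V = 1790.25 m³. Target absorption A₂ = 0.161 × 1790.25 / 1.57 = 183.586 sabins.
ΔA needed = 183.586 − 115.543 = 68.043 sabins.
Each sq m of panel replacing the ceiling (plaster ceiling) adds (0.79 − 0.02) = 0.77 sabins.
Panel area = 68.043 / 0.77 = 88.4 sq m.

88.4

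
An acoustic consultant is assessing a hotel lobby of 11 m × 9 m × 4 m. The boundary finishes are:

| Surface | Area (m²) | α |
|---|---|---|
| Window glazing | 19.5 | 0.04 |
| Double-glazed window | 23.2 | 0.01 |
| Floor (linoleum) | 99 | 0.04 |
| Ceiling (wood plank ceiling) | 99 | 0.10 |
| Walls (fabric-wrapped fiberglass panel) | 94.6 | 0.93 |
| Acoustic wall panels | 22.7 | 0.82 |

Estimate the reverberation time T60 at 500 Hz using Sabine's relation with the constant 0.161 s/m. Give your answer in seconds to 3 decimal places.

Equivalent absorption area: A = 19.5×0.04 + 23.2×0.01 + 99×0.04 + 99×0.10 + 94.6×0.93 + 22.7×0.82 = 121.464 m².
Volume V = 11 × 9 × 4 = 396 m³.
T = 0.161 V/A = 0.161·396/121.464 = 0.525 s.

0.525 s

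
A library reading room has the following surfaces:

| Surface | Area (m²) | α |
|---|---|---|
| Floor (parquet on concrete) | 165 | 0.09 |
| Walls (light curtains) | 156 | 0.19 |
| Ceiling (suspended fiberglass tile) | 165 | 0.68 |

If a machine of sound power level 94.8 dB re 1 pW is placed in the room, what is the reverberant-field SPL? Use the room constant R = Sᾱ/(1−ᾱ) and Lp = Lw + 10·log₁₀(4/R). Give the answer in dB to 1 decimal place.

A = 156.690 sabins; S = 486.0 m².
ᾱ = 0.3224, so room constant R = A/(1−ᾱ) = 231.243 m².
Lp = Lw + 10 log₁₀(4/R) = 94.8 -17.62 = 77.2 dB.

77.2 dB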